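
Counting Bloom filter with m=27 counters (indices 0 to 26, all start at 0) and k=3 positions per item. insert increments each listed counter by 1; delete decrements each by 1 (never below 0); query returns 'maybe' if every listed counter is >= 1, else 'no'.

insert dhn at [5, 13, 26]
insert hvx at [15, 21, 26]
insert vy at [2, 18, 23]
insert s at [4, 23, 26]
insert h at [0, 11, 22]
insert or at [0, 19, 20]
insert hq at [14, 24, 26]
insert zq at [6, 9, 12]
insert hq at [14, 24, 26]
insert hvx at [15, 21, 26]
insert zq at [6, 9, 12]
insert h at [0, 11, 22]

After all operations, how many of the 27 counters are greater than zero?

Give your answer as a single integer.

Step 1: insert dhn at [5, 13, 26] -> counters=[0,0,0,0,0,1,0,0,0,0,0,0,0,1,0,0,0,0,0,0,0,0,0,0,0,0,1]
Step 2: insert hvx at [15, 21, 26] -> counters=[0,0,0,0,0,1,0,0,0,0,0,0,0,1,0,1,0,0,0,0,0,1,0,0,0,0,2]
Step 3: insert vy at [2, 18, 23] -> counters=[0,0,1,0,0,1,0,0,0,0,0,0,0,1,0,1,0,0,1,0,0,1,0,1,0,0,2]
Step 4: insert s at [4, 23, 26] -> counters=[0,0,1,0,1,1,0,0,0,0,0,0,0,1,0,1,0,0,1,0,0,1,0,2,0,0,3]
Step 5: insert h at [0, 11, 22] -> counters=[1,0,1,0,1,1,0,0,0,0,0,1,0,1,0,1,0,0,1,0,0,1,1,2,0,0,3]
Step 6: insert or at [0, 19, 20] -> counters=[2,0,1,0,1,1,0,0,0,0,0,1,0,1,0,1,0,0,1,1,1,1,1,2,0,0,3]
Step 7: insert hq at [14, 24, 26] -> counters=[2,0,1,0,1,1,0,0,0,0,0,1,0,1,1,1,0,0,1,1,1,1,1,2,1,0,4]
Step 8: insert zq at [6, 9, 12] -> counters=[2,0,1,0,1,1,1,0,0,1,0,1,1,1,1,1,0,0,1,1,1,1,1,2,1,0,4]
Step 9: insert hq at [14, 24, 26] -> counters=[2,0,1,0,1,1,1,0,0,1,0,1,1,1,2,1,0,0,1,1,1,1,1,2,2,0,5]
Step 10: insert hvx at [15, 21, 26] -> counters=[2,0,1,0,1,1,1,0,0,1,0,1,1,1,2,2,0,0,1,1,1,2,1,2,2,0,6]
Step 11: insert zq at [6, 9, 12] -> counters=[2,0,1,0,1,1,2,0,0,2,0,1,2,1,2,2,0,0,1,1,1,2,1,2,2,0,6]
Step 12: insert h at [0, 11, 22] -> counters=[3,0,1,0,1,1,2,0,0,2,0,2,2,1,2,2,0,0,1,1,1,2,2,2,2,0,6]
Final counters=[3,0,1,0,1,1,2,0,0,2,0,2,2,1,2,2,0,0,1,1,1,2,2,2,2,0,6] -> 19 nonzero

Answer: 19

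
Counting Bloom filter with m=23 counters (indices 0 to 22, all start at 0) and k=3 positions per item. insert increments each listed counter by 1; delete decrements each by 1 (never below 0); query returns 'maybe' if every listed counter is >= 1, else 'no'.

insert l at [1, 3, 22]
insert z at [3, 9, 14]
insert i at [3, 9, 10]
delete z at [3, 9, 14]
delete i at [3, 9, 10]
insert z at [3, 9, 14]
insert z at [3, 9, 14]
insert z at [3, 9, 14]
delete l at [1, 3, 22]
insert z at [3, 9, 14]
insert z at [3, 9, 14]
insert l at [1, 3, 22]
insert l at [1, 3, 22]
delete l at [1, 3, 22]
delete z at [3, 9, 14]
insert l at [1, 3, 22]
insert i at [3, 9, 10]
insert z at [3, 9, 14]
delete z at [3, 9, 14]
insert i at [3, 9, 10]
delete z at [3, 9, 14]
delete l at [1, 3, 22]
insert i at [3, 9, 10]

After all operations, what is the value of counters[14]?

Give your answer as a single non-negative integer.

Step 1: insert l at [1, 3, 22] -> counters=[0,1,0,1,0,0,0,0,0,0,0,0,0,0,0,0,0,0,0,0,0,0,1]
Step 2: insert z at [3, 9, 14] -> counters=[0,1,0,2,0,0,0,0,0,1,0,0,0,0,1,0,0,0,0,0,0,0,1]
Step 3: insert i at [3, 9, 10] -> counters=[0,1,0,3,0,0,0,0,0,2,1,0,0,0,1,0,0,0,0,0,0,0,1]
Step 4: delete z at [3, 9, 14] -> counters=[0,1,0,2,0,0,0,0,0,1,1,0,0,0,0,0,0,0,0,0,0,0,1]
Step 5: delete i at [3, 9, 10] -> counters=[0,1,0,1,0,0,0,0,0,0,0,0,0,0,0,0,0,0,0,0,0,0,1]
Step 6: insert z at [3, 9, 14] -> counters=[0,1,0,2,0,0,0,0,0,1,0,0,0,0,1,0,0,0,0,0,0,0,1]
Step 7: insert z at [3, 9, 14] -> counters=[0,1,0,3,0,0,0,0,0,2,0,0,0,0,2,0,0,0,0,0,0,0,1]
Step 8: insert z at [3, 9, 14] -> counters=[0,1,0,4,0,0,0,0,0,3,0,0,0,0,3,0,0,0,0,0,0,0,1]
Step 9: delete l at [1, 3, 22] -> counters=[0,0,0,3,0,0,0,0,0,3,0,0,0,0,3,0,0,0,0,0,0,0,0]
Step 10: insert z at [3, 9, 14] -> counters=[0,0,0,4,0,0,0,0,0,4,0,0,0,0,4,0,0,0,0,0,0,0,0]
Step 11: insert z at [3, 9, 14] -> counters=[0,0,0,5,0,0,0,0,0,5,0,0,0,0,5,0,0,0,0,0,0,0,0]
Step 12: insert l at [1, 3, 22] -> counters=[0,1,0,6,0,0,0,0,0,5,0,0,0,0,5,0,0,0,0,0,0,0,1]
Step 13: insert l at [1, 3, 22] -> counters=[0,2,0,7,0,0,0,0,0,5,0,0,0,0,5,0,0,0,0,0,0,0,2]
Step 14: delete l at [1, 3, 22] -> counters=[0,1,0,6,0,0,0,0,0,5,0,0,0,0,5,0,0,0,0,0,0,0,1]
Step 15: delete z at [3, 9, 14] -> counters=[0,1,0,5,0,0,0,0,0,4,0,0,0,0,4,0,0,0,0,0,0,0,1]
Step 16: insert l at [1, 3, 22] -> counters=[0,2,0,6,0,0,0,0,0,4,0,0,0,0,4,0,0,0,0,0,0,0,2]
Step 17: insert i at [3, 9, 10] -> counters=[0,2,0,7,0,0,0,0,0,5,1,0,0,0,4,0,0,0,0,0,0,0,2]
Step 18: insert z at [3, 9, 14] -> counters=[0,2,0,8,0,0,0,0,0,6,1,0,0,0,5,0,0,0,0,0,0,0,2]
Step 19: delete z at [3, 9, 14] -> counters=[0,2,0,7,0,0,0,0,0,5,1,0,0,0,4,0,0,0,0,0,0,0,2]
Step 20: insert i at [3, 9, 10] -> counters=[0,2,0,8,0,0,0,0,0,6,2,0,0,0,4,0,0,0,0,0,0,0,2]
Step 21: delete z at [3, 9, 14] -> counters=[0,2,0,7,0,0,0,0,0,5,2,0,0,0,3,0,0,0,0,0,0,0,2]
Step 22: delete l at [1, 3, 22] -> counters=[0,1,0,6,0,0,0,0,0,5,2,0,0,0,3,0,0,0,0,0,0,0,1]
Step 23: insert i at [3, 9, 10] -> counters=[0,1,0,7,0,0,0,0,0,6,3,0,0,0,3,0,0,0,0,0,0,0,1]
Final counters=[0,1,0,7,0,0,0,0,0,6,3,0,0,0,3,0,0,0,0,0,0,0,1] -> counters[14]=3

Answer: 3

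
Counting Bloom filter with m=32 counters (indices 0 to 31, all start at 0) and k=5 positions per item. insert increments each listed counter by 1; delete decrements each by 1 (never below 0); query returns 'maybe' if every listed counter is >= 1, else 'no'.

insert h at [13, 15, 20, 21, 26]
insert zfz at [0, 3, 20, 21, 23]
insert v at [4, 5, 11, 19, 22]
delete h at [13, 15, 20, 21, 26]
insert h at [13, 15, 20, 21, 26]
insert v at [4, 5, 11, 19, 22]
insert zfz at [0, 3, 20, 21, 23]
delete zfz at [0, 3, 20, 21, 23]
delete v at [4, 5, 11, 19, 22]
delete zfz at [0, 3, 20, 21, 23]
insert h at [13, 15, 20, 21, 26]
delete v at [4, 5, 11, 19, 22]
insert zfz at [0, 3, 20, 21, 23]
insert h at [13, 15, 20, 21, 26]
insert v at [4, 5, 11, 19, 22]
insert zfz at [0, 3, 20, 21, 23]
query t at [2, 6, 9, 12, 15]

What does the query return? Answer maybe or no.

Answer: no

Derivation:
Step 1: insert h at [13, 15, 20, 21, 26] -> counters=[0,0,0,0,0,0,0,0,0,0,0,0,0,1,0,1,0,0,0,0,1,1,0,0,0,0,1,0,0,0,0,0]
Step 2: insert zfz at [0, 3, 20, 21, 23] -> counters=[1,0,0,1,0,0,0,0,0,0,0,0,0,1,0,1,0,0,0,0,2,2,0,1,0,0,1,0,0,0,0,0]
Step 3: insert v at [4, 5, 11, 19, 22] -> counters=[1,0,0,1,1,1,0,0,0,0,0,1,0,1,0,1,0,0,0,1,2,2,1,1,0,0,1,0,0,0,0,0]
Step 4: delete h at [13, 15, 20, 21, 26] -> counters=[1,0,0,1,1,1,0,0,0,0,0,1,0,0,0,0,0,0,0,1,1,1,1,1,0,0,0,0,0,0,0,0]
Step 5: insert h at [13, 15, 20, 21, 26] -> counters=[1,0,0,1,1,1,0,0,0,0,0,1,0,1,0,1,0,0,0,1,2,2,1,1,0,0,1,0,0,0,0,0]
Step 6: insert v at [4, 5, 11, 19, 22] -> counters=[1,0,0,1,2,2,0,0,0,0,0,2,0,1,0,1,0,0,0,2,2,2,2,1,0,0,1,0,0,0,0,0]
Step 7: insert zfz at [0, 3, 20, 21, 23] -> counters=[2,0,0,2,2,2,0,0,0,0,0,2,0,1,0,1,0,0,0,2,3,3,2,2,0,0,1,0,0,0,0,0]
Step 8: delete zfz at [0, 3, 20, 21, 23] -> counters=[1,0,0,1,2,2,0,0,0,0,0,2,0,1,0,1,0,0,0,2,2,2,2,1,0,0,1,0,0,0,0,0]
Step 9: delete v at [4, 5, 11, 19, 22] -> counters=[1,0,0,1,1,1,0,0,0,0,0,1,0,1,0,1,0,0,0,1,2,2,1,1,0,0,1,0,0,0,0,0]
Step 10: delete zfz at [0, 3, 20, 21, 23] -> counters=[0,0,0,0,1,1,0,0,0,0,0,1,0,1,0,1,0,0,0,1,1,1,1,0,0,0,1,0,0,0,0,0]
Step 11: insert h at [13, 15, 20, 21, 26] -> counters=[0,0,0,0,1,1,0,0,0,0,0,1,0,2,0,2,0,0,0,1,2,2,1,0,0,0,2,0,0,0,0,0]
Step 12: delete v at [4, 5, 11, 19, 22] -> counters=[0,0,0,0,0,0,0,0,0,0,0,0,0,2,0,2,0,0,0,0,2,2,0,0,0,0,2,0,0,0,0,0]
Step 13: insert zfz at [0, 3, 20, 21, 23] -> counters=[1,0,0,1,0,0,0,0,0,0,0,0,0,2,0,2,0,0,0,0,3,3,0,1,0,0,2,0,0,0,0,0]
Step 14: insert h at [13, 15, 20, 21, 26] -> counters=[1,0,0,1,0,0,0,0,0,0,0,0,0,3,0,3,0,0,0,0,4,4,0,1,0,0,3,0,0,0,0,0]
Step 15: insert v at [4, 5, 11, 19, 22] -> counters=[1,0,0,1,1,1,0,0,0,0,0,1,0,3,0,3,0,0,0,1,4,4,1,1,0,0,3,0,0,0,0,0]
Step 16: insert zfz at [0, 3, 20, 21, 23] -> counters=[2,0,0,2,1,1,0,0,0,0,0,1,0,3,0,3,0,0,0,1,5,5,1,2,0,0,3,0,0,0,0,0]
Query t: check counters[2]=0 counters[6]=0 counters[9]=0 counters[12]=0 counters[15]=3 -> no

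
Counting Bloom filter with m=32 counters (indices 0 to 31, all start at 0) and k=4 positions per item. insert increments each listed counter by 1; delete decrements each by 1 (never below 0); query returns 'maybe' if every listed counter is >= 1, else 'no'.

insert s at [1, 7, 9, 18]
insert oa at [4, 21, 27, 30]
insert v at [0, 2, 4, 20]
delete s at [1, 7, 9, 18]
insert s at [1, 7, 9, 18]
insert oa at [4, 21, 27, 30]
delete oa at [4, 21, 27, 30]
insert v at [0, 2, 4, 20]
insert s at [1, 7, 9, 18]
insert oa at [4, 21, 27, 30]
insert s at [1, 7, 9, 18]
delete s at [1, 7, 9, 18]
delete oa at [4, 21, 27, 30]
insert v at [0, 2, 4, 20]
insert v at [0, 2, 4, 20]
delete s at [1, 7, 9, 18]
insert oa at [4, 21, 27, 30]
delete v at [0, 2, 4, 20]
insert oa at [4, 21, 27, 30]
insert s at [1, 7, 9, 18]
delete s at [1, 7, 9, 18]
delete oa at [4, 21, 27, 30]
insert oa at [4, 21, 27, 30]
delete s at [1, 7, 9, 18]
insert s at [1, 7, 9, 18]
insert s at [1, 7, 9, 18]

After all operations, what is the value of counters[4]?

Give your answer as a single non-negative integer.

Step 1: insert s at [1, 7, 9, 18] -> counters=[0,1,0,0,0,0,0,1,0,1,0,0,0,0,0,0,0,0,1,0,0,0,0,0,0,0,0,0,0,0,0,0]
Step 2: insert oa at [4, 21, 27, 30] -> counters=[0,1,0,0,1,0,0,1,0,1,0,0,0,0,0,0,0,0,1,0,0,1,0,0,0,0,0,1,0,0,1,0]
Step 3: insert v at [0, 2, 4, 20] -> counters=[1,1,1,0,2,0,0,1,0,1,0,0,0,0,0,0,0,0,1,0,1,1,0,0,0,0,0,1,0,0,1,0]
Step 4: delete s at [1, 7, 9, 18] -> counters=[1,0,1,0,2,0,0,0,0,0,0,0,0,0,0,0,0,0,0,0,1,1,0,0,0,0,0,1,0,0,1,0]
Step 5: insert s at [1, 7, 9, 18] -> counters=[1,1,1,0,2,0,0,1,0,1,0,0,0,0,0,0,0,0,1,0,1,1,0,0,0,0,0,1,0,0,1,0]
Step 6: insert oa at [4, 21, 27, 30] -> counters=[1,1,1,0,3,0,0,1,0,1,0,0,0,0,0,0,0,0,1,0,1,2,0,0,0,0,0,2,0,0,2,0]
Step 7: delete oa at [4, 21, 27, 30] -> counters=[1,1,1,0,2,0,0,1,0,1,0,0,0,0,0,0,0,0,1,0,1,1,0,0,0,0,0,1,0,0,1,0]
Step 8: insert v at [0, 2, 4, 20] -> counters=[2,1,2,0,3,0,0,1,0,1,0,0,0,0,0,0,0,0,1,0,2,1,0,0,0,0,0,1,0,0,1,0]
Step 9: insert s at [1, 7, 9, 18] -> counters=[2,2,2,0,3,0,0,2,0,2,0,0,0,0,0,0,0,0,2,0,2,1,0,0,0,0,0,1,0,0,1,0]
Step 10: insert oa at [4, 21, 27, 30] -> counters=[2,2,2,0,4,0,0,2,0,2,0,0,0,0,0,0,0,0,2,0,2,2,0,0,0,0,0,2,0,0,2,0]
Step 11: insert s at [1, 7, 9, 18] -> counters=[2,3,2,0,4,0,0,3,0,3,0,0,0,0,0,0,0,0,3,0,2,2,0,0,0,0,0,2,0,0,2,0]
Step 12: delete s at [1, 7, 9, 18] -> counters=[2,2,2,0,4,0,0,2,0,2,0,0,0,0,0,0,0,0,2,0,2,2,0,0,0,0,0,2,0,0,2,0]
Step 13: delete oa at [4, 21, 27, 30] -> counters=[2,2,2,0,3,0,0,2,0,2,0,0,0,0,0,0,0,0,2,0,2,1,0,0,0,0,0,1,0,0,1,0]
Step 14: insert v at [0, 2, 4, 20] -> counters=[3,2,3,0,4,0,0,2,0,2,0,0,0,0,0,0,0,0,2,0,3,1,0,0,0,0,0,1,0,0,1,0]
Step 15: insert v at [0, 2, 4, 20] -> counters=[4,2,4,0,5,0,0,2,0,2,0,0,0,0,0,0,0,0,2,0,4,1,0,0,0,0,0,1,0,0,1,0]
Step 16: delete s at [1, 7, 9, 18] -> counters=[4,1,4,0,5,0,0,1,0,1,0,0,0,0,0,0,0,0,1,0,4,1,0,0,0,0,0,1,0,0,1,0]
Step 17: insert oa at [4, 21, 27, 30] -> counters=[4,1,4,0,6,0,0,1,0,1,0,0,0,0,0,0,0,0,1,0,4,2,0,0,0,0,0,2,0,0,2,0]
Step 18: delete v at [0, 2, 4, 20] -> counters=[3,1,3,0,5,0,0,1,0,1,0,0,0,0,0,0,0,0,1,0,3,2,0,0,0,0,0,2,0,0,2,0]
Step 19: insert oa at [4, 21, 27, 30] -> counters=[3,1,3,0,6,0,0,1,0,1,0,0,0,0,0,0,0,0,1,0,3,3,0,0,0,0,0,3,0,0,3,0]
Step 20: insert s at [1, 7, 9, 18] -> counters=[3,2,3,0,6,0,0,2,0,2,0,0,0,0,0,0,0,0,2,0,3,3,0,0,0,0,0,3,0,0,3,0]
Step 21: delete s at [1, 7, 9, 18] -> counters=[3,1,3,0,6,0,0,1,0,1,0,0,0,0,0,0,0,0,1,0,3,3,0,0,0,0,0,3,0,0,3,0]
Step 22: delete oa at [4, 21, 27, 30] -> counters=[3,1,3,0,5,0,0,1,0,1,0,0,0,0,0,0,0,0,1,0,3,2,0,0,0,0,0,2,0,0,2,0]
Step 23: insert oa at [4, 21, 27, 30] -> counters=[3,1,3,0,6,0,0,1,0,1,0,0,0,0,0,0,0,0,1,0,3,3,0,0,0,0,0,3,0,0,3,0]
Step 24: delete s at [1, 7, 9, 18] -> counters=[3,0,3,0,6,0,0,0,0,0,0,0,0,0,0,0,0,0,0,0,3,3,0,0,0,0,0,3,0,0,3,0]
Step 25: insert s at [1, 7, 9, 18] -> counters=[3,1,3,0,6,0,0,1,0,1,0,0,0,0,0,0,0,0,1,0,3,3,0,0,0,0,0,3,0,0,3,0]
Step 26: insert s at [1, 7, 9, 18] -> counters=[3,2,3,0,6,0,0,2,0,2,0,0,0,0,0,0,0,0,2,0,3,3,0,0,0,0,0,3,0,0,3,0]
Final counters=[3,2,3,0,6,0,0,2,0,2,0,0,0,0,0,0,0,0,2,0,3,3,0,0,0,0,0,3,0,0,3,0] -> counters[4]=6

Answer: 6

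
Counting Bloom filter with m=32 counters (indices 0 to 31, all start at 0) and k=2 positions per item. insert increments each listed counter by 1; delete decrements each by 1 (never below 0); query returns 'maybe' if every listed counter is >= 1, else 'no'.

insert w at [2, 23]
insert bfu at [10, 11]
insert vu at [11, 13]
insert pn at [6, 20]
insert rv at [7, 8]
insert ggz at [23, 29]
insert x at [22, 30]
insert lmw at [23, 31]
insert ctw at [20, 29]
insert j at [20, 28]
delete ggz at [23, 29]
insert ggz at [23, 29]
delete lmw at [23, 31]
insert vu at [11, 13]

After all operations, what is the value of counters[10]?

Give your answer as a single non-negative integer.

Step 1: insert w at [2, 23] -> counters=[0,0,1,0,0,0,0,0,0,0,0,0,0,0,0,0,0,0,0,0,0,0,0,1,0,0,0,0,0,0,0,0]
Step 2: insert bfu at [10, 11] -> counters=[0,0,1,0,0,0,0,0,0,0,1,1,0,0,0,0,0,0,0,0,0,0,0,1,0,0,0,0,0,0,0,0]
Step 3: insert vu at [11, 13] -> counters=[0,0,1,0,0,0,0,0,0,0,1,2,0,1,0,0,0,0,0,0,0,0,0,1,0,0,0,0,0,0,0,0]
Step 4: insert pn at [6, 20] -> counters=[0,0,1,0,0,0,1,0,0,0,1,2,0,1,0,0,0,0,0,0,1,0,0,1,0,0,0,0,0,0,0,0]
Step 5: insert rv at [7, 8] -> counters=[0,0,1,0,0,0,1,1,1,0,1,2,0,1,0,0,0,0,0,0,1,0,0,1,0,0,0,0,0,0,0,0]
Step 6: insert ggz at [23, 29] -> counters=[0,0,1,0,0,0,1,1,1,0,1,2,0,1,0,0,0,0,0,0,1,0,0,2,0,0,0,0,0,1,0,0]
Step 7: insert x at [22, 30] -> counters=[0,0,1,0,0,0,1,1,1,0,1,2,0,1,0,0,0,0,0,0,1,0,1,2,0,0,0,0,0,1,1,0]
Step 8: insert lmw at [23, 31] -> counters=[0,0,1,0,0,0,1,1,1,0,1,2,0,1,0,0,0,0,0,0,1,0,1,3,0,0,0,0,0,1,1,1]
Step 9: insert ctw at [20, 29] -> counters=[0,0,1,0,0,0,1,1,1,0,1,2,0,1,0,0,0,0,0,0,2,0,1,3,0,0,0,0,0,2,1,1]
Step 10: insert j at [20, 28] -> counters=[0,0,1,0,0,0,1,1,1,0,1,2,0,1,0,0,0,0,0,0,3,0,1,3,0,0,0,0,1,2,1,1]
Step 11: delete ggz at [23, 29] -> counters=[0,0,1,0,0,0,1,1,1,0,1,2,0,1,0,0,0,0,0,0,3,0,1,2,0,0,0,0,1,1,1,1]
Step 12: insert ggz at [23, 29] -> counters=[0,0,1,0,0,0,1,1,1,0,1,2,0,1,0,0,0,0,0,0,3,0,1,3,0,0,0,0,1,2,1,1]
Step 13: delete lmw at [23, 31] -> counters=[0,0,1,0,0,0,1,1,1,0,1,2,0,1,0,0,0,0,0,0,3,0,1,2,0,0,0,0,1,2,1,0]
Step 14: insert vu at [11, 13] -> counters=[0,0,1,0,0,0,1,1,1,0,1,3,0,2,0,0,0,0,0,0,3,0,1,2,0,0,0,0,1,2,1,0]
Final counters=[0,0,1,0,0,0,1,1,1,0,1,3,0,2,0,0,0,0,0,0,3,0,1,2,0,0,0,0,1,2,1,0] -> counters[10]=1

Answer: 1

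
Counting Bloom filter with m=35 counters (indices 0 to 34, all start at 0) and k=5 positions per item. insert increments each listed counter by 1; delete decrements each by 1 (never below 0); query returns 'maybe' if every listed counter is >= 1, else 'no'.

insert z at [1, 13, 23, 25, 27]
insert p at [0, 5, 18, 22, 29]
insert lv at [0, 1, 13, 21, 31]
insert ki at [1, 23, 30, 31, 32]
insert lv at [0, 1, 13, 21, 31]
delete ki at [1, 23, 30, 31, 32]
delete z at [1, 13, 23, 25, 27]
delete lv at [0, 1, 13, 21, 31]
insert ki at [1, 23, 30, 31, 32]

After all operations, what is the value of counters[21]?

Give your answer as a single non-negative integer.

Step 1: insert z at [1, 13, 23, 25, 27] -> counters=[0,1,0,0,0,0,0,0,0,0,0,0,0,1,0,0,0,0,0,0,0,0,0,1,0,1,0,1,0,0,0,0,0,0,0]
Step 2: insert p at [0, 5, 18, 22, 29] -> counters=[1,1,0,0,0,1,0,0,0,0,0,0,0,1,0,0,0,0,1,0,0,0,1,1,0,1,0,1,0,1,0,0,0,0,0]
Step 3: insert lv at [0, 1, 13, 21, 31] -> counters=[2,2,0,0,0,1,0,0,0,0,0,0,0,2,0,0,0,0,1,0,0,1,1,1,0,1,0,1,0,1,0,1,0,0,0]
Step 4: insert ki at [1, 23, 30, 31, 32] -> counters=[2,3,0,0,0,1,0,0,0,0,0,0,0,2,0,0,0,0,1,0,0,1,1,2,0,1,0,1,0,1,1,2,1,0,0]
Step 5: insert lv at [0, 1, 13, 21, 31] -> counters=[3,4,0,0,0,1,0,0,0,0,0,0,0,3,0,0,0,0,1,0,0,2,1,2,0,1,0,1,0,1,1,3,1,0,0]
Step 6: delete ki at [1, 23, 30, 31, 32] -> counters=[3,3,0,0,0,1,0,0,0,0,0,0,0,3,0,0,0,0,1,0,0,2,1,1,0,1,0,1,0,1,0,2,0,0,0]
Step 7: delete z at [1, 13, 23, 25, 27] -> counters=[3,2,0,0,0,1,0,0,0,0,0,0,0,2,0,0,0,0,1,0,0,2,1,0,0,0,0,0,0,1,0,2,0,0,0]
Step 8: delete lv at [0, 1, 13, 21, 31] -> counters=[2,1,0,0,0,1,0,0,0,0,0,0,0,1,0,0,0,0,1,0,0,1,1,0,0,0,0,0,0,1,0,1,0,0,0]
Step 9: insert ki at [1, 23, 30, 31, 32] -> counters=[2,2,0,0,0,1,0,0,0,0,0,0,0,1,0,0,0,0,1,0,0,1,1,1,0,0,0,0,0,1,1,2,1,0,0]
Final counters=[2,2,0,0,0,1,0,0,0,0,0,0,0,1,0,0,0,0,1,0,0,1,1,1,0,0,0,0,0,1,1,2,1,0,0] -> counters[21]=1

Answer: 1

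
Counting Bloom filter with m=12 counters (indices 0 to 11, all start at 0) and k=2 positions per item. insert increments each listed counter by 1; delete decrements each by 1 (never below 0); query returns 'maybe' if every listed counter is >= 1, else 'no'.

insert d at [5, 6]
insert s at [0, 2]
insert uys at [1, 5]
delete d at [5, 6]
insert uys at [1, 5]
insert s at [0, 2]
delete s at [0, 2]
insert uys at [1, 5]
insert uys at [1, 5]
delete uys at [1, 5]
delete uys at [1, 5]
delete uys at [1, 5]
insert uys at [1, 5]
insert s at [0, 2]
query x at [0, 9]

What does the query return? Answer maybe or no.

Step 1: insert d at [5, 6] -> counters=[0,0,0,0,0,1,1,0,0,0,0,0]
Step 2: insert s at [0, 2] -> counters=[1,0,1,0,0,1,1,0,0,0,0,0]
Step 3: insert uys at [1, 5] -> counters=[1,1,1,0,0,2,1,0,0,0,0,0]
Step 4: delete d at [5, 6] -> counters=[1,1,1,0,0,1,0,0,0,0,0,0]
Step 5: insert uys at [1, 5] -> counters=[1,2,1,0,0,2,0,0,0,0,0,0]
Step 6: insert s at [0, 2] -> counters=[2,2,2,0,0,2,0,0,0,0,0,0]
Step 7: delete s at [0, 2] -> counters=[1,2,1,0,0,2,0,0,0,0,0,0]
Step 8: insert uys at [1, 5] -> counters=[1,3,1,0,0,3,0,0,0,0,0,0]
Step 9: insert uys at [1, 5] -> counters=[1,4,1,0,0,4,0,0,0,0,0,0]
Step 10: delete uys at [1, 5] -> counters=[1,3,1,0,0,3,0,0,0,0,0,0]
Step 11: delete uys at [1, 5] -> counters=[1,2,1,0,0,2,0,0,0,0,0,0]
Step 12: delete uys at [1, 5] -> counters=[1,1,1,0,0,1,0,0,0,0,0,0]
Step 13: insert uys at [1, 5] -> counters=[1,2,1,0,0,2,0,0,0,0,0,0]
Step 14: insert s at [0, 2] -> counters=[2,2,2,0,0,2,0,0,0,0,0,0]
Query x: check counters[0]=2 counters[9]=0 -> no

Answer: no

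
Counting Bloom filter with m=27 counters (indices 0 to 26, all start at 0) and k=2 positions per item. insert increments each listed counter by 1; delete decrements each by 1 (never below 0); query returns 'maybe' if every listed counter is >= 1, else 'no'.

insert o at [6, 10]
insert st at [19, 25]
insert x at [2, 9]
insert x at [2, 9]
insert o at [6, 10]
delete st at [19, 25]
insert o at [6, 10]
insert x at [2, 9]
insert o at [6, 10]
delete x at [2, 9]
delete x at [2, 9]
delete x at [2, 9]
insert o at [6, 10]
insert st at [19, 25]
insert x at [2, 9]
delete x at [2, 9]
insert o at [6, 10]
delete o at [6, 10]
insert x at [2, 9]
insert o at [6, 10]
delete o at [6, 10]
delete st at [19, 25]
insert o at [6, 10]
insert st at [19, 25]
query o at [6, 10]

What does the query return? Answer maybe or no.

Step 1: insert o at [6, 10] -> counters=[0,0,0,0,0,0,1,0,0,0,1,0,0,0,0,0,0,0,0,0,0,0,0,0,0,0,0]
Step 2: insert st at [19, 25] -> counters=[0,0,0,0,0,0,1,0,0,0,1,0,0,0,0,0,0,0,0,1,0,0,0,0,0,1,0]
Step 3: insert x at [2, 9] -> counters=[0,0,1,0,0,0,1,0,0,1,1,0,0,0,0,0,0,0,0,1,0,0,0,0,0,1,0]
Step 4: insert x at [2, 9] -> counters=[0,0,2,0,0,0,1,0,0,2,1,0,0,0,0,0,0,0,0,1,0,0,0,0,0,1,0]
Step 5: insert o at [6, 10] -> counters=[0,0,2,0,0,0,2,0,0,2,2,0,0,0,0,0,0,0,0,1,0,0,0,0,0,1,0]
Step 6: delete st at [19, 25] -> counters=[0,0,2,0,0,0,2,0,0,2,2,0,0,0,0,0,0,0,0,0,0,0,0,0,0,0,0]
Step 7: insert o at [6, 10] -> counters=[0,0,2,0,0,0,3,0,0,2,3,0,0,0,0,0,0,0,0,0,0,0,0,0,0,0,0]
Step 8: insert x at [2, 9] -> counters=[0,0,3,0,0,0,3,0,0,3,3,0,0,0,0,0,0,0,0,0,0,0,0,0,0,0,0]
Step 9: insert o at [6, 10] -> counters=[0,0,3,0,0,0,4,0,0,3,4,0,0,0,0,0,0,0,0,0,0,0,0,0,0,0,0]
Step 10: delete x at [2, 9] -> counters=[0,0,2,0,0,0,4,0,0,2,4,0,0,0,0,0,0,0,0,0,0,0,0,0,0,0,0]
Step 11: delete x at [2, 9] -> counters=[0,0,1,0,0,0,4,0,0,1,4,0,0,0,0,0,0,0,0,0,0,0,0,0,0,0,0]
Step 12: delete x at [2, 9] -> counters=[0,0,0,0,0,0,4,0,0,0,4,0,0,0,0,0,0,0,0,0,0,0,0,0,0,0,0]
Step 13: insert o at [6, 10] -> counters=[0,0,0,0,0,0,5,0,0,0,5,0,0,0,0,0,0,0,0,0,0,0,0,0,0,0,0]
Step 14: insert st at [19, 25] -> counters=[0,0,0,0,0,0,5,0,0,0,5,0,0,0,0,0,0,0,0,1,0,0,0,0,0,1,0]
Step 15: insert x at [2, 9] -> counters=[0,0,1,0,0,0,5,0,0,1,5,0,0,0,0,0,0,0,0,1,0,0,0,0,0,1,0]
Step 16: delete x at [2, 9] -> counters=[0,0,0,0,0,0,5,0,0,0,5,0,0,0,0,0,0,0,0,1,0,0,0,0,0,1,0]
Step 17: insert o at [6, 10] -> counters=[0,0,0,0,0,0,6,0,0,0,6,0,0,0,0,0,0,0,0,1,0,0,0,0,0,1,0]
Step 18: delete o at [6, 10] -> counters=[0,0,0,0,0,0,5,0,0,0,5,0,0,0,0,0,0,0,0,1,0,0,0,0,0,1,0]
Step 19: insert x at [2, 9] -> counters=[0,0,1,0,0,0,5,0,0,1,5,0,0,0,0,0,0,0,0,1,0,0,0,0,0,1,0]
Step 20: insert o at [6, 10] -> counters=[0,0,1,0,0,0,6,0,0,1,6,0,0,0,0,0,0,0,0,1,0,0,0,0,0,1,0]
Step 21: delete o at [6, 10] -> counters=[0,0,1,0,0,0,5,0,0,1,5,0,0,0,0,0,0,0,0,1,0,0,0,0,0,1,0]
Step 22: delete st at [19, 25] -> counters=[0,0,1,0,0,0,5,0,0,1,5,0,0,0,0,0,0,0,0,0,0,0,0,0,0,0,0]
Step 23: insert o at [6, 10] -> counters=[0,0,1,0,0,0,6,0,0,1,6,0,0,0,0,0,0,0,0,0,0,0,0,0,0,0,0]
Step 24: insert st at [19, 25] -> counters=[0,0,1,0,0,0,6,0,0,1,6,0,0,0,0,0,0,0,0,1,0,0,0,0,0,1,0]
Query o: check counters[6]=6 counters[10]=6 -> maybe

Answer: maybe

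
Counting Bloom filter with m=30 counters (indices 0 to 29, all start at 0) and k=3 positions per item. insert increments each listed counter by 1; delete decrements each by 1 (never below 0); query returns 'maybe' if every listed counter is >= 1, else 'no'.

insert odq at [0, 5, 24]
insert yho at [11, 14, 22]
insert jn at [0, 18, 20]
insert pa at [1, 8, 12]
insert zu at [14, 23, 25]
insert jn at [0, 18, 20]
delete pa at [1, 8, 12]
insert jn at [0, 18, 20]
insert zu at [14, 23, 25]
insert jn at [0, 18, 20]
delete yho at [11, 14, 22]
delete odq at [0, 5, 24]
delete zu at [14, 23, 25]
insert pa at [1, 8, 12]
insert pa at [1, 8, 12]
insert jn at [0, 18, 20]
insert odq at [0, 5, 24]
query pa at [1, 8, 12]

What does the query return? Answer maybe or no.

Answer: maybe

Derivation:
Step 1: insert odq at [0, 5, 24] -> counters=[1,0,0,0,0,1,0,0,0,0,0,0,0,0,0,0,0,0,0,0,0,0,0,0,1,0,0,0,0,0]
Step 2: insert yho at [11, 14, 22] -> counters=[1,0,0,0,0,1,0,0,0,0,0,1,0,0,1,0,0,0,0,0,0,0,1,0,1,0,0,0,0,0]
Step 3: insert jn at [0, 18, 20] -> counters=[2,0,0,0,0,1,0,0,0,0,0,1,0,0,1,0,0,0,1,0,1,0,1,0,1,0,0,0,0,0]
Step 4: insert pa at [1, 8, 12] -> counters=[2,1,0,0,0,1,0,0,1,0,0,1,1,0,1,0,0,0,1,0,1,0,1,0,1,0,0,0,0,0]
Step 5: insert zu at [14, 23, 25] -> counters=[2,1,0,0,0,1,0,0,1,0,0,1,1,0,2,0,0,0,1,0,1,0,1,1,1,1,0,0,0,0]
Step 6: insert jn at [0, 18, 20] -> counters=[3,1,0,0,0,1,0,0,1,0,0,1,1,0,2,0,0,0,2,0,2,0,1,1,1,1,0,0,0,0]
Step 7: delete pa at [1, 8, 12] -> counters=[3,0,0,0,0,1,0,0,0,0,0,1,0,0,2,0,0,0,2,0,2,0,1,1,1,1,0,0,0,0]
Step 8: insert jn at [0, 18, 20] -> counters=[4,0,0,0,0,1,0,0,0,0,0,1,0,0,2,0,0,0,3,0,3,0,1,1,1,1,0,0,0,0]
Step 9: insert zu at [14, 23, 25] -> counters=[4,0,0,0,0,1,0,0,0,0,0,1,0,0,3,0,0,0,3,0,3,0,1,2,1,2,0,0,0,0]
Step 10: insert jn at [0, 18, 20] -> counters=[5,0,0,0,0,1,0,0,0,0,0,1,0,0,3,0,0,0,4,0,4,0,1,2,1,2,0,0,0,0]
Step 11: delete yho at [11, 14, 22] -> counters=[5,0,0,0,0,1,0,0,0,0,0,0,0,0,2,0,0,0,4,0,4,0,0,2,1,2,0,0,0,0]
Step 12: delete odq at [0, 5, 24] -> counters=[4,0,0,0,0,0,0,0,0,0,0,0,0,0,2,0,0,0,4,0,4,0,0,2,0,2,0,0,0,0]
Step 13: delete zu at [14, 23, 25] -> counters=[4,0,0,0,0,0,0,0,0,0,0,0,0,0,1,0,0,0,4,0,4,0,0,1,0,1,0,0,0,0]
Step 14: insert pa at [1, 8, 12] -> counters=[4,1,0,0,0,0,0,0,1,0,0,0,1,0,1,0,0,0,4,0,4,0,0,1,0,1,0,0,0,0]
Step 15: insert pa at [1, 8, 12] -> counters=[4,2,0,0,0,0,0,0,2,0,0,0,2,0,1,0,0,0,4,0,4,0,0,1,0,1,0,0,0,0]
Step 16: insert jn at [0, 18, 20] -> counters=[5,2,0,0,0,0,0,0,2,0,0,0,2,0,1,0,0,0,5,0,5,0,0,1,0,1,0,0,0,0]
Step 17: insert odq at [0, 5, 24] -> counters=[6,2,0,0,0,1,0,0,2,0,0,0,2,0,1,0,0,0,5,0,5,0,0,1,1,1,0,0,0,0]
Query pa: check counters[1]=2 counters[8]=2 counters[12]=2 -> maybe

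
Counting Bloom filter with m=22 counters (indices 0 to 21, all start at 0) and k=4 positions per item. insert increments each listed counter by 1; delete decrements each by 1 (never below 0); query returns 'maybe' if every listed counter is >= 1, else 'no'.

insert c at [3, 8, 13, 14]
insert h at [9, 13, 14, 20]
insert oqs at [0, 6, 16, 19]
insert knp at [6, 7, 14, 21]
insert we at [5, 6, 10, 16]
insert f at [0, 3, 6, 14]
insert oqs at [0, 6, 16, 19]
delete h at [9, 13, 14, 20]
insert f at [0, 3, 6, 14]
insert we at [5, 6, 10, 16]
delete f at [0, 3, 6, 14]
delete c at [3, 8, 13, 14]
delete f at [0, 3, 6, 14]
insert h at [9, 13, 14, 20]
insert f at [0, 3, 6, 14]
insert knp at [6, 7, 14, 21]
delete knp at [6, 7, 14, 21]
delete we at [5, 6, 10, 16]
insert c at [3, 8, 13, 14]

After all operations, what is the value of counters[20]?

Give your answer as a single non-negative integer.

Answer: 1

Derivation:
Step 1: insert c at [3, 8, 13, 14] -> counters=[0,0,0,1,0,0,0,0,1,0,0,0,0,1,1,0,0,0,0,0,0,0]
Step 2: insert h at [9, 13, 14, 20] -> counters=[0,0,0,1,0,0,0,0,1,1,0,0,0,2,2,0,0,0,0,0,1,0]
Step 3: insert oqs at [0, 6, 16, 19] -> counters=[1,0,0,1,0,0,1,0,1,1,0,0,0,2,2,0,1,0,0,1,1,0]
Step 4: insert knp at [6, 7, 14, 21] -> counters=[1,0,0,1,0,0,2,1,1,1,0,0,0,2,3,0,1,0,0,1,1,1]
Step 5: insert we at [5, 6, 10, 16] -> counters=[1,0,0,1,0,1,3,1,1,1,1,0,0,2,3,0,2,0,0,1,1,1]
Step 6: insert f at [0, 3, 6, 14] -> counters=[2,0,0,2,0,1,4,1,1,1,1,0,0,2,4,0,2,0,0,1,1,1]
Step 7: insert oqs at [0, 6, 16, 19] -> counters=[3,0,0,2,0,1,5,1,1,1,1,0,0,2,4,0,3,0,0,2,1,1]
Step 8: delete h at [9, 13, 14, 20] -> counters=[3,0,0,2,0,1,5,1,1,0,1,0,0,1,3,0,3,0,0,2,0,1]
Step 9: insert f at [0, 3, 6, 14] -> counters=[4,0,0,3,0,1,6,1,1,0,1,0,0,1,4,0,3,0,0,2,0,1]
Step 10: insert we at [5, 6, 10, 16] -> counters=[4,0,0,3,0,2,7,1,1,0,2,0,0,1,4,0,4,0,0,2,0,1]
Step 11: delete f at [0, 3, 6, 14] -> counters=[3,0,0,2,0,2,6,1,1,0,2,0,0,1,3,0,4,0,0,2,0,1]
Step 12: delete c at [3, 8, 13, 14] -> counters=[3,0,0,1,0,2,6,1,0,0,2,0,0,0,2,0,4,0,0,2,0,1]
Step 13: delete f at [0, 3, 6, 14] -> counters=[2,0,0,0,0,2,5,1,0,0,2,0,0,0,1,0,4,0,0,2,0,1]
Step 14: insert h at [9, 13, 14, 20] -> counters=[2,0,0,0,0,2,5,1,0,1,2,0,0,1,2,0,4,0,0,2,1,1]
Step 15: insert f at [0, 3, 6, 14] -> counters=[3,0,0,1,0,2,6,1,0,1,2,0,0,1,3,0,4,0,0,2,1,1]
Step 16: insert knp at [6, 7, 14, 21] -> counters=[3,0,0,1,0,2,7,2,0,1,2,0,0,1,4,0,4,0,0,2,1,2]
Step 17: delete knp at [6, 7, 14, 21] -> counters=[3,0,0,1,0,2,6,1,0,1,2,0,0,1,3,0,4,0,0,2,1,1]
Step 18: delete we at [5, 6, 10, 16] -> counters=[3,0,0,1,0,1,5,1,0,1,1,0,0,1,3,0,3,0,0,2,1,1]
Step 19: insert c at [3, 8, 13, 14] -> counters=[3,0,0,2,0,1,5,1,1,1,1,0,0,2,4,0,3,0,0,2,1,1]
Final counters=[3,0,0,2,0,1,5,1,1,1,1,0,0,2,4,0,3,0,0,2,1,1] -> counters[20]=1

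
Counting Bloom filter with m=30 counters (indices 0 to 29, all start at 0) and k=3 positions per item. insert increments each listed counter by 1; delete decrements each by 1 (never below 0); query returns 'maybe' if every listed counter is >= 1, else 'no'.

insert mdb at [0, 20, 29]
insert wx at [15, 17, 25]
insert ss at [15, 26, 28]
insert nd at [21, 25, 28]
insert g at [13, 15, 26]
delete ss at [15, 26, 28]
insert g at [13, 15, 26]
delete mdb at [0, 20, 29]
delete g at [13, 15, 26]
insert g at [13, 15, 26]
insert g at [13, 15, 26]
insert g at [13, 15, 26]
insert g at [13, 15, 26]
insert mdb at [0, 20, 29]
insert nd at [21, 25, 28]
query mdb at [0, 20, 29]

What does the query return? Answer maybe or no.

Answer: maybe

Derivation:
Step 1: insert mdb at [0, 20, 29] -> counters=[1,0,0,0,0,0,0,0,0,0,0,0,0,0,0,0,0,0,0,0,1,0,0,0,0,0,0,0,0,1]
Step 2: insert wx at [15, 17, 25] -> counters=[1,0,0,0,0,0,0,0,0,0,0,0,0,0,0,1,0,1,0,0,1,0,0,0,0,1,0,0,0,1]
Step 3: insert ss at [15, 26, 28] -> counters=[1,0,0,0,0,0,0,0,0,0,0,0,0,0,0,2,0,1,0,0,1,0,0,0,0,1,1,0,1,1]
Step 4: insert nd at [21, 25, 28] -> counters=[1,0,0,0,0,0,0,0,0,0,0,0,0,0,0,2,0,1,0,0,1,1,0,0,0,2,1,0,2,1]
Step 5: insert g at [13, 15, 26] -> counters=[1,0,0,0,0,0,0,0,0,0,0,0,0,1,0,3,0,1,0,0,1,1,0,0,0,2,2,0,2,1]
Step 6: delete ss at [15, 26, 28] -> counters=[1,0,0,0,0,0,0,0,0,0,0,0,0,1,0,2,0,1,0,0,1,1,0,0,0,2,1,0,1,1]
Step 7: insert g at [13, 15, 26] -> counters=[1,0,0,0,0,0,0,0,0,0,0,0,0,2,0,3,0,1,0,0,1,1,0,0,0,2,2,0,1,1]
Step 8: delete mdb at [0, 20, 29] -> counters=[0,0,0,0,0,0,0,0,0,0,0,0,0,2,0,3,0,1,0,0,0,1,0,0,0,2,2,0,1,0]
Step 9: delete g at [13, 15, 26] -> counters=[0,0,0,0,0,0,0,0,0,0,0,0,0,1,0,2,0,1,0,0,0,1,0,0,0,2,1,0,1,0]
Step 10: insert g at [13, 15, 26] -> counters=[0,0,0,0,0,0,0,0,0,0,0,0,0,2,0,3,0,1,0,0,0,1,0,0,0,2,2,0,1,0]
Step 11: insert g at [13, 15, 26] -> counters=[0,0,0,0,0,0,0,0,0,0,0,0,0,3,0,4,0,1,0,0,0,1,0,0,0,2,3,0,1,0]
Step 12: insert g at [13, 15, 26] -> counters=[0,0,0,0,0,0,0,0,0,0,0,0,0,4,0,5,0,1,0,0,0,1,0,0,0,2,4,0,1,0]
Step 13: insert g at [13, 15, 26] -> counters=[0,0,0,0,0,0,0,0,0,0,0,0,0,5,0,6,0,1,0,0,0,1,0,0,0,2,5,0,1,0]
Step 14: insert mdb at [0, 20, 29] -> counters=[1,0,0,0,0,0,0,0,0,0,0,0,0,5,0,6,0,1,0,0,1,1,0,0,0,2,5,0,1,1]
Step 15: insert nd at [21, 25, 28] -> counters=[1,0,0,0,0,0,0,0,0,0,0,0,0,5,0,6,0,1,0,0,1,2,0,0,0,3,5,0,2,1]
Query mdb: check counters[0]=1 counters[20]=1 counters[29]=1 -> maybe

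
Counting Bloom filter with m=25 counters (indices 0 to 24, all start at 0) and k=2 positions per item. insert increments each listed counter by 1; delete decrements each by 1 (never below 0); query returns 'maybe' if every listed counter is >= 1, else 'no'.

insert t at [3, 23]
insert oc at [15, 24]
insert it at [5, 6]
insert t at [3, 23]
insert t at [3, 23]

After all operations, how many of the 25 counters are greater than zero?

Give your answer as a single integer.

Step 1: insert t at [3, 23] -> counters=[0,0,0,1,0,0,0,0,0,0,0,0,0,0,0,0,0,0,0,0,0,0,0,1,0]
Step 2: insert oc at [15, 24] -> counters=[0,0,0,1,0,0,0,0,0,0,0,0,0,0,0,1,0,0,0,0,0,0,0,1,1]
Step 3: insert it at [5, 6] -> counters=[0,0,0,1,0,1,1,0,0,0,0,0,0,0,0,1,0,0,0,0,0,0,0,1,1]
Step 4: insert t at [3, 23] -> counters=[0,0,0,2,0,1,1,0,0,0,0,0,0,0,0,1,0,0,0,0,0,0,0,2,1]
Step 5: insert t at [3, 23] -> counters=[0,0,0,3,0,1,1,0,0,0,0,0,0,0,0,1,0,0,0,0,0,0,0,3,1]
Final counters=[0,0,0,3,0,1,1,0,0,0,0,0,0,0,0,1,0,0,0,0,0,0,0,3,1] -> 6 nonzero

Answer: 6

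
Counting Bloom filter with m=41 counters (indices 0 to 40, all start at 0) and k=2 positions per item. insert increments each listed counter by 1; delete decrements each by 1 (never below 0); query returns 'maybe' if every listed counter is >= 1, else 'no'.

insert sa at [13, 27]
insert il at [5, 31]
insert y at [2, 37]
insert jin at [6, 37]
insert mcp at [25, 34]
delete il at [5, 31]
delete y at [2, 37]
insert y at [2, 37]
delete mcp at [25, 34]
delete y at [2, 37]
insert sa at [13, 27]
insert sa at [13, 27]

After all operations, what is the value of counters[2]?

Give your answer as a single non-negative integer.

Step 1: insert sa at [13, 27] -> counters=[0,0,0,0,0,0,0,0,0,0,0,0,0,1,0,0,0,0,0,0,0,0,0,0,0,0,0,1,0,0,0,0,0,0,0,0,0,0,0,0,0]
Step 2: insert il at [5, 31] -> counters=[0,0,0,0,0,1,0,0,0,0,0,0,0,1,0,0,0,0,0,0,0,0,0,0,0,0,0,1,0,0,0,1,0,0,0,0,0,0,0,0,0]
Step 3: insert y at [2, 37] -> counters=[0,0,1,0,0,1,0,0,0,0,0,0,0,1,0,0,0,0,0,0,0,0,0,0,0,0,0,1,0,0,0,1,0,0,0,0,0,1,0,0,0]
Step 4: insert jin at [6, 37] -> counters=[0,0,1,0,0,1,1,0,0,0,0,0,0,1,0,0,0,0,0,0,0,0,0,0,0,0,0,1,0,0,0,1,0,0,0,0,0,2,0,0,0]
Step 5: insert mcp at [25, 34] -> counters=[0,0,1,0,0,1,1,0,0,0,0,0,0,1,0,0,0,0,0,0,0,0,0,0,0,1,0,1,0,0,0,1,0,0,1,0,0,2,0,0,0]
Step 6: delete il at [5, 31] -> counters=[0,0,1,0,0,0,1,0,0,0,0,0,0,1,0,0,0,0,0,0,0,0,0,0,0,1,0,1,0,0,0,0,0,0,1,0,0,2,0,0,0]
Step 7: delete y at [2, 37] -> counters=[0,0,0,0,0,0,1,0,0,0,0,0,0,1,0,0,0,0,0,0,0,0,0,0,0,1,0,1,0,0,0,0,0,0,1,0,0,1,0,0,0]
Step 8: insert y at [2, 37] -> counters=[0,0,1,0,0,0,1,0,0,0,0,0,0,1,0,0,0,0,0,0,0,0,0,0,0,1,0,1,0,0,0,0,0,0,1,0,0,2,0,0,0]
Step 9: delete mcp at [25, 34] -> counters=[0,0,1,0,0,0,1,0,0,0,0,0,0,1,0,0,0,0,0,0,0,0,0,0,0,0,0,1,0,0,0,0,0,0,0,0,0,2,0,0,0]
Step 10: delete y at [2, 37] -> counters=[0,0,0,0,0,0,1,0,0,0,0,0,0,1,0,0,0,0,0,0,0,0,0,0,0,0,0,1,0,0,0,0,0,0,0,0,0,1,0,0,0]
Step 11: insert sa at [13, 27] -> counters=[0,0,0,0,0,0,1,0,0,0,0,0,0,2,0,0,0,0,0,0,0,0,0,0,0,0,0,2,0,0,0,0,0,0,0,0,0,1,0,0,0]
Step 12: insert sa at [13, 27] -> counters=[0,0,0,0,0,0,1,0,0,0,0,0,0,3,0,0,0,0,0,0,0,0,0,0,0,0,0,3,0,0,0,0,0,0,0,0,0,1,0,0,0]
Final counters=[0,0,0,0,0,0,1,0,0,0,0,0,0,3,0,0,0,0,0,0,0,0,0,0,0,0,0,3,0,0,0,0,0,0,0,0,0,1,0,0,0] -> counters[2]=0

Answer: 0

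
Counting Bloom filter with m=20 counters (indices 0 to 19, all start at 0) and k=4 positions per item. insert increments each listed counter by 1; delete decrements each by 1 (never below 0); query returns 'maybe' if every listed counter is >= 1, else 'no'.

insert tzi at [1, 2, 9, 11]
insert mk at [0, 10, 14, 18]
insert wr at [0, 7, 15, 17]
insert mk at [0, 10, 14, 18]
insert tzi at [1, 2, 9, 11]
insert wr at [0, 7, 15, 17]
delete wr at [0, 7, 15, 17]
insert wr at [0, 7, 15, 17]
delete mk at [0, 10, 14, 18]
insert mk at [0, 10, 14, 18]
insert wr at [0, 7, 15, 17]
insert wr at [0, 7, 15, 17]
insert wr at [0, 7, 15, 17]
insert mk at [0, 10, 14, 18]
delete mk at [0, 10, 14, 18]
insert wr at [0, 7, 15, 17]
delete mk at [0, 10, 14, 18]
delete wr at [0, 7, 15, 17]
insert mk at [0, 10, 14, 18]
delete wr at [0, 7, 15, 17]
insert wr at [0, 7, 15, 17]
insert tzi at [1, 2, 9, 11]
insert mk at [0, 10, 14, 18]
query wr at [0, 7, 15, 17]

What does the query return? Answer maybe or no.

Answer: maybe

Derivation:
Step 1: insert tzi at [1, 2, 9, 11] -> counters=[0,1,1,0,0,0,0,0,0,1,0,1,0,0,0,0,0,0,0,0]
Step 2: insert mk at [0, 10, 14, 18] -> counters=[1,1,1,0,0,0,0,0,0,1,1,1,0,0,1,0,0,0,1,0]
Step 3: insert wr at [0, 7, 15, 17] -> counters=[2,1,1,0,0,0,0,1,0,1,1,1,0,0,1,1,0,1,1,0]
Step 4: insert mk at [0, 10, 14, 18] -> counters=[3,1,1,0,0,0,0,1,0,1,2,1,0,0,2,1,0,1,2,0]
Step 5: insert tzi at [1, 2, 9, 11] -> counters=[3,2,2,0,0,0,0,1,0,2,2,2,0,0,2,1,0,1,2,0]
Step 6: insert wr at [0, 7, 15, 17] -> counters=[4,2,2,0,0,0,0,2,0,2,2,2,0,0,2,2,0,2,2,0]
Step 7: delete wr at [0, 7, 15, 17] -> counters=[3,2,2,0,0,0,0,1,0,2,2,2,0,0,2,1,0,1,2,0]
Step 8: insert wr at [0, 7, 15, 17] -> counters=[4,2,2,0,0,0,0,2,0,2,2,2,0,0,2,2,0,2,2,0]
Step 9: delete mk at [0, 10, 14, 18] -> counters=[3,2,2,0,0,0,0,2,0,2,1,2,0,0,1,2,0,2,1,0]
Step 10: insert mk at [0, 10, 14, 18] -> counters=[4,2,2,0,0,0,0,2,0,2,2,2,0,0,2,2,0,2,2,0]
Step 11: insert wr at [0, 7, 15, 17] -> counters=[5,2,2,0,0,0,0,3,0,2,2,2,0,0,2,3,0,3,2,0]
Step 12: insert wr at [0, 7, 15, 17] -> counters=[6,2,2,0,0,0,0,4,0,2,2,2,0,0,2,4,0,4,2,0]
Step 13: insert wr at [0, 7, 15, 17] -> counters=[7,2,2,0,0,0,0,5,0,2,2,2,0,0,2,5,0,5,2,0]
Step 14: insert mk at [0, 10, 14, 18] -> counters=[8,2,2,0,0,0,0,5,0,2,3,2,0,0,3,5,0,5,3,0]
Step 15: delete mk at [0, 10, 14, 18] -> counters=[7,2,2,0,0,0,0,5,0,2,2,2,0,0,2,5,0,5,2,0]
Step 16: insert wr at [0, 7, 15, 17] -> counters=[8,2,2,0,0,0,0,6,0,2,2,2,0,0,2,6,0,6,2,0]
Step 17: delete mk at [0, 10, 14, 18] -> counters=[7,2,2,0,0,0,0,6,0,2,1,2,0,0,1,6,0,6,1,0]
Step 18: delete wr at [0, 7, 15, 17] -> counters=[6,2,2,0,0,0,0,5,0,2,1,2,0,0,1,5,0,5,1,0]
Step 19: insert mk at [0, 10, 14, 18] -> counters=[7,2,2,0,0,0,0,5,0,2,2,2,0,0,2,5,0,5,2,0]
Step 20: delete wr at [0, 7, 15, 17] -> counters=[6,2,2,0,0,0,0,4,0,2,2,2,0,0,2,4,0,4,2,0]
Step 21: insert wr at [0, 7, 15, 17] -> counters=[7,2,2,0,0,0,0,5,0,2,2,2,0,0,2,5,0,5,2,0]
Step 22: insert tzi at [1, 2, 9, 11] -> counters=[7,3,3,0,0,0,0,5,0,3,2,3,0,0,2,5,0,5,2,0]
Step 23: insert mk at [0, 10, 14, 18] -> counters=[8,3,3,0,0,0,0,5,0,3,3,3,0,0,3,5,0,5,3,0]
Query wr: check counters[0]=8 counters[7]=5 counters[15]=5 counters[17]=5 -> maybe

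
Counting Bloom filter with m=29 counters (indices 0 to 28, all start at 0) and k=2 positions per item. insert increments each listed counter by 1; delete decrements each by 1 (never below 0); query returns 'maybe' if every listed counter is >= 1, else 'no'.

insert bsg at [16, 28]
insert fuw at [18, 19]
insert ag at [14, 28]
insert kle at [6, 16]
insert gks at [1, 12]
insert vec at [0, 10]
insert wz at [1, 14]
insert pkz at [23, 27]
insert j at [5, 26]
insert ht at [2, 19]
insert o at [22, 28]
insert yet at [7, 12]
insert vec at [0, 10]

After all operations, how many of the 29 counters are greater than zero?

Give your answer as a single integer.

Step 1: insert bsg at [16, 28] -> counters=[0,0,0,0,0,0,0,0,0,0,0,0,0,0,0,0,1,0,0,0,0,0,0,0,0,0,0,0,1]
Step 2: insert fuw at [18, 19] -> counters=[0,0,0,0,0,0,0,0,0,0,0,0,0,0,0,0,1,0,1,1,0,0,0,0,0,0,0,0,1]
Step 3: insert ag at [14, 28] -> counters=[0,0,0,0,0,0,0,0,0,0,0,0,0,0,1,0,1,0,1,1,0,0,0,0,0,0,0,0,2]
Step 4: insert kle at [6, 16] -> counters=[0,0,0,0,0,0,1,0,0,0,0,0,0,0,1,0,2,0,1,1,0,0,0,0,0,0,0,0,2]
Step 5: insert gks at [1, 12] -> counters=[0,1,0,0,0,0,1,0,0,0,0,0,1,0,1,0,2,0,1,1,0,0,0,0,0,0,0,0,2]
Step 6: insert vec at [0, 10] -> counters=[1,1,0,0,0,0,1,0,0,0,1,0,1,0,1,0,2,0,1,1,0,0,0,0,0,0,0,0,2]
Step 7: insert wz at [1, 14] -> counters=[1,2,0,0,0,0,1,0,0,0,1,0,1,0,2,0,2,0,1,1,0,0,0,0,0,0,0,0,2]
Step 8: insert pkz at [23, 27] -> counters=[1,2,0,0,0,0,1,0,0,0,1,0,1,0,2,0,2,0,1,1,0,0,0,1,0,0,0,1,2]
Step 9: insert j at [5, 26] -> counters=[1,2,0,0,0,1,1,0,0,0,1,0,1,0,2,0,2,0,1,1,0,0,0,1,0,0,1,1,2]
Step 10: insert ht at [2, 19] -> counters=[1,2,1,0,0,1,1,0,0,0,1,0,1,0,2,0,2,0,1,2,0,0,0,1,0,0,1,1,2]
Step 11: insert o at [22, 28] -> counters=[1,2,1,0,0,1,1,0,0,0,1,0,1,0,2,0,2,0,1,2,0,0,1,1,0,0,1,1,3]
Step 12: insert yet at [7, 12] -> counters=[1,2,1,0,0,1,1,1,0,0,1,0,2,0,2,0,2,0,1,2,0,0,1,1,0,0,1,1,3]
Step 13: insert vec at [0, 10] -> counters=[2,2,1,0,0,1,1,1,0,0,2,0,2,0,2,0,2,0,1,2,0,0,1,1,0,0,1,1,3]
Final counters=[2,2,1,0,0,1,1,1,0,0,2,0,2,0,2,0,2,0,1,2,0,0,1,1,0,0,1,1,3] -> 17 nonzero

Answer: 17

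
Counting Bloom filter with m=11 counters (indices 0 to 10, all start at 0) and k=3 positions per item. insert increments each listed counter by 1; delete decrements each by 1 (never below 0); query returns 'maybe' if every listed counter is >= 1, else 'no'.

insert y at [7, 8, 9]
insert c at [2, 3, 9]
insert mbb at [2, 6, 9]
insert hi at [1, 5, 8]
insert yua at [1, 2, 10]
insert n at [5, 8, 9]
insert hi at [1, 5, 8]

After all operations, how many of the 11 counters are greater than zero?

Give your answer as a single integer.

Answer: 9

Derivation:
Step 1: insert y at [7, 8, 9] -> counters=[0,0,0,0,0,0,0,1,1,1,0]
Step 2: insert c at [2, 3, 9] -> counters=[0,0,1,1,0,0,0,1,1,2,0]
Step 3: insert mbb at [2, 6, 9] -> counters=[0,0,2,1,0,0,1,1,1,3,0]
Step 4: insert hi at [1, 5, 8] -> counters=[0,1,2,1,0,1,1,1,2,3,0]
Step 5: insert yua at [1, 2, 10] -> counters=[0,2,3,1,0,1,1,1,2,3,1]
Step 6: insert n at [5, 8, 9] -> counters=[0,2,3,1,0,2,1,1,3,4,1]
Step 7: insert hi at [1, 5, 8] -> counters=[0,3,3,1,0,3,1,1,4,4,1]
Final counters=[0,3,3,1,0,3,1,1,4,4,1] -> 9 nonzero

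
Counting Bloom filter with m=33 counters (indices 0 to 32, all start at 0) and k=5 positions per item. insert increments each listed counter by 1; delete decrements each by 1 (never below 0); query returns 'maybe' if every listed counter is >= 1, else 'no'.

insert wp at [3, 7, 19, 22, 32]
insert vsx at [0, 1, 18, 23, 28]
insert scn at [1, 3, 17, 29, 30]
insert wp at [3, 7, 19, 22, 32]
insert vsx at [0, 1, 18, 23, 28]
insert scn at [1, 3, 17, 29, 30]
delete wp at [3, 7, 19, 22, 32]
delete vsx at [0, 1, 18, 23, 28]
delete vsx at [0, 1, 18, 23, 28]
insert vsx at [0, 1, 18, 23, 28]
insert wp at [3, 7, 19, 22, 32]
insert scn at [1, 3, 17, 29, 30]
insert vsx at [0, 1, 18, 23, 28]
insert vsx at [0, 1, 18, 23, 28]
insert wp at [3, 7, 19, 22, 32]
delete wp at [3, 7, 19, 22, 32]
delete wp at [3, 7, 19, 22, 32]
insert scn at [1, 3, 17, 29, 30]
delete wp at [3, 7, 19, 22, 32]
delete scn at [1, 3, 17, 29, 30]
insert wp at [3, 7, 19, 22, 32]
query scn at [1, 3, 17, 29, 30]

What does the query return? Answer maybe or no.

Answer: maybe

Derivation:
Step 1: insert wp at [3, 7, 19, 22, 32] -> counters=[0,0,0,1,0,0,0,1,0,0,0,0,0,0,0,0,0,0,0,1,0,0,1,0,0,0,0,0,0,0,0,0,1]
Step 2: insert vsx at [0, 1, 18, 23, 28] -> counters=[1,1,0,1,0,0,0,1,0,0,0,0,0,0,0,0,0,0,1,1,0,0,1,1,0,0,0,0,1,0,0,0,1]
Step 3: insert scn at [1, 3, 17, 29, 30] -> counters=[1,2,0,2,0,0,0,1,0,0,0,0,0,0,0,0,0,1,1,1,0,0,1,1,0,0,0,0,1,1,1,0,1]
Step 4: insert wp at [3, 7, 19, 22, 32] -> counters=[1,2,0,3,0,0,0,2,0,0,0,0,0,0,0,0,0,1,1,2,0,0,2,1,0,0,0,0,1,1,1,0,2]
Step 5: insert vsx at [0, 1, 18, 23, 28] -> counters=[2,3,0,3,0,0,0,2,0,0,0,0,0,0,0,0,0,1,2,2,0,0,2,2,0,0,0,0,2,1,1,0,2]
Step 6: insert scn at [1, 3, 17, 29, 30] -> counters=[2,4,0,4,0,0,0,2,0,0,0,0,0,0,0,0,0,2,2,2,0,0,2,2,0,0,0,0,2,2,2,0,2]
Step 7: delete wp at [3, 7, 19, 22, 32] -> counters=[2,4,0,3,0,0,0,1,0,0,0,0,0,0,0,0,0,2,2,1,0,0,1,2,0,0,0,0,2,2,2,0,1]
Step 8: delete vsx at [0, 1, 18, 23, 28] -> counters=[1,3,0,3,0,0,0,1,0,0,0,0,0,0,0,0,0,2,1,1,0,0,1,1,0,0,0,0,1,2,2,0,1]
Step 9: delete vsx at [0, 1, 18, 23, 28] -> counters=[0,2,0,3,0,0,0,1,0,0,0,0,0,0,0,0,0,2,0,1,0,0,1,0,0,0,0,0,0,2,2,0,1]
Step 10: insert vsx at [0, 1, 18, 23, 28] -> counters=[1,3,0,3,0,0,0,1,0,0,0,0,0,0,0,0,0,2,1,1,0,0,1,1,0,0,0,0,1,2,2,0,1]
Step 11: insert wp at [3, 7, 19, 22, 32] -> counters=[1,3,0,4,0,0,0,2,0,0,0,0,0,0,0,0,0,2,1,2,0,0,2,1,0,0,0,0,1,2,2,0,2]
Step 12: insert scn at [1, 3, 17, 29, 30] -> counters=[1,4,0,5,0,0,0,2,0,0,0,0,0,0,0,0,0,3,1,2,0,0,2,1,0,0,0,0,1,3,3,0,2]
Step 13: insert vsx at [0, 1, 18, 23, 28] -> counters=[2,5,0,5,0,0,0,2,0,0,0,0,0,0,0,0,0,3,2,2,0,0,2,2,0,0,0,0,2,3,3,0,2]
Step 14: insert vsx at [0, 1, 18, 23, 28] -> counters=[3,6,0,5,0,0,0,2,0,0,0,0,0,0,0,0,0,3,3,2,0,0,2,3,0,0,0,0,3,3,3,0,2]
Step 15: insert wp at [3, 7, 19, 22, 32] -> counters=[3,6,0,6,0,0,0,3,0,0,0,0,0,0,0,0,0,3,3,3,0,0,3,3,0,0,0,0,3,3,3,0,3]
Step 16: delete wp at [3, 7, 19, 22, 32] -> counters=[3,6,0,5,0,0,0,2,0,0,0,0,0,0,0,0,0,3,3,2,0,0,2,3,0,0,0,0,3,3,3,0,2]
Step 17: delete wp at [3, 7, 19, 22, 32] -> counters=[3,6,0,4,0,0,0,1,0,0,0,0,0,0,0,0,0,3,3,1,0,0,1,3,0,0,0,0,3,3,3,0,1]
Step 18: insert scn at [1, 3, 17, 29, 30] -> counters=[3,7,0,5,0,0,0,1,0,0,0,0,0,0,0,0,0,4,3,1,0,0,1,3,0,0,0,0,3,4,4,0,1]
Step 19: delete wp at [3, 7, 19, 22, 32] -> counters=[3,7,0,4,0,0,0,0,0,0,0,0,0,0,0,0,0,4,3,0,0,0,0,3,0,0,0,0,3,4,4,0,0]
Step 20: delete scn at [1, 3, 17, 29, 30] -> counters=[3,6,0,3,0,0,0,0,0,0,0,0,0,0,0,0,0,3,3,0,0,0,0,3,0,0,0,0,3,3,3,0,0]
Step 21: insert wp at [3, 7, 19, 22, 32] -> counters=[3,6,0,4,0,0,0,1,0,0,0,0,0,0,0,0,0,3,3,1,0,0,1,3,0,0,0,0,3,3,3,0,1]
Query scn: check counters[1]=6 counters[3]=4 counters[17]=3 counters[29]=3 counters[30]=3 -> maybe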